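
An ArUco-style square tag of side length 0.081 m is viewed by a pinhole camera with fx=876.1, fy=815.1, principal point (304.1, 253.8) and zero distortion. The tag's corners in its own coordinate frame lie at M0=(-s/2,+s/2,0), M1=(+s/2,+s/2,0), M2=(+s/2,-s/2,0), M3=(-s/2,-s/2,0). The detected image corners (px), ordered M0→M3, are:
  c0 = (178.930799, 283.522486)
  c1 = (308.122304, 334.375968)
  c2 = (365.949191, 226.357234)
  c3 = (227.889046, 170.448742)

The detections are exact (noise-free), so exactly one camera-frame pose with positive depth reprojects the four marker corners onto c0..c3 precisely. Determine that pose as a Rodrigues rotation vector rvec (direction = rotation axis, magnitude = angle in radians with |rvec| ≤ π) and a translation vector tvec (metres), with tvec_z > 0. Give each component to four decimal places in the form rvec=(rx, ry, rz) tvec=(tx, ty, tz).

rvec=(0.4512, 0.0229, 0.4149) tvec=(-0.0192, 0.0012, 0.4886)

Intrinsics K: fx=876.1, fy=815.1, cx=304.1, cy=253.8
Marker side s = 0.081 m; corners in marker frame (Z=0):
  M0 = (-0.0405, +0.0405, 0)
  M1 = (+0.0405, +0.0405, 0)
  M2 = (+0.0405, -0.0405, 0)
  M3 = (-0.0405, -0.0405, 0)
Detected image corners:
  c0 = (178.930799, 283.522486) px
  c1 = (308.122304, 334.375968) px
  c2 = (365.949191, 226.357234) px
  c3 = (227.889046, 170.448742) px
Planar DLT: solve 8×8 A·h = b for H (H[2,2]=1):
  H  [+1686.01279 -422.78329 +269.65883]
  H  [+693.82851 +1586.79367 +255.78997]
  H  [+0.14156 +0.87594 +1.00000]
B = K⁻¹H; ‖b₁‖=2.046539, ‖b₂‖=2.046539; λ = 2/(‖b₁‖+‖b₂‖) = 0.488630, sign → tz>0 ⇒ λ=+0.488630
r₁ = λ·B[:,0] = (+0.91633,+0.39439,+0.06917); r₂ = λ·B[:,1] = (-0.38436,+0.81797,+0.42801)
r₃ = r₁×r₂ = (+0.11222,-0.41879,+0.90112); SVD([r₁ r₂ r₃]) → R = UVᵀ:
  R  [+0.91633 -0.38436 +0.11222]
  R  [+0.39439 +0.81797 -0.41879]
  R  [+0.06917 +0.42801 +0.90112]
t = (-0.01921, +0.00119, +0.48863) m
tr R = 2.635427; θ = arccos((tr R − 1)/2) = 0.613369 rad = 35.143°
axis k = ((R−Rᵀ)₃₂, (R−Rᵀ)₁₃, (R−Rᵀ)₂₁) / (2 sinθ) = (+0.735543, +0.037396, +0.676445)
rvec = θ·k = (+0.451159, +0.022937, +0.414910)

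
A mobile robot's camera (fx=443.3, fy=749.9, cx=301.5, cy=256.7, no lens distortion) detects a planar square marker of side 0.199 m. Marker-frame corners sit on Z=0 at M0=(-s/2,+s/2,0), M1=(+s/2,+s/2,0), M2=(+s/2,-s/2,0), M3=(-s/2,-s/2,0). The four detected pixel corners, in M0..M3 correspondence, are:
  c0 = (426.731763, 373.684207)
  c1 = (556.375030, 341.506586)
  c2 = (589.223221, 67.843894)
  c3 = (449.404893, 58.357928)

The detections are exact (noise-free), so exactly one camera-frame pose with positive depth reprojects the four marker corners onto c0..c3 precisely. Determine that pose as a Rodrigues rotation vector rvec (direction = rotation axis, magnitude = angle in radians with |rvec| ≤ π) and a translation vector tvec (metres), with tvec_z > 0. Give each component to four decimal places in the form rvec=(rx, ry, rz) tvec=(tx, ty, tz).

rvec=(0.2719, -0.3807, -0.0139) tvec=(0.2343, -0.0260, 0.4992)

Intrinsics K: fx=443.3, fy=749.9, cx=301.5, cy=256.7
Marker side s = 0.199 m; corners in marker frame (Z=0):
  M0 = (-0.0995, +0.0995, 0)
  M1 = (+0.0995, +0.0995, 0)
  M2 = (+0.0995, -0.0995, 0)
  M3 = (-0.0995, -0.0995, 0)
Detected image corners:
  c0 = (426.731763, 373.684207) px
  c1 = (556.375030, 341.506586) px
  c2 = (589.223221, 67.843894) px
  c3 = (449.404893, 58.357928) px
Planar DLT: solve 8×8 A·h = b for H (H[2,2]=1):
  H  [+1045.34243 +126.61831 +509.60365]
  H  [+91.30268 +1583.78005 +217.70331]
  H  [+0.73136 +0.53020 +1.00000]
B = K⁻¹H; ‖b₁‖=2.003383, ‖b₂‖=2.003383; λ = 2/(‖b₁‖+‖b₂‖) = 0.499156, sign → tz>0 ⇒ λ=+0.499156
r₁ = λ·B[:,0] = (+0.92877,-0.06419,+0.36506); r₂ = λ·B[:,1] = (-0.03742,+0.96362,+0.26465)
r₃ = r₁×r₂ = (-0.36877,-0.25946,+0.89258); SVD([r₁ r₂ r₃]) → R = UVᵀ:
  R  [+0.92877 -0.03742 -0.36877]
  R  [-0.06419 +0.96362 -0.25946]
  R  [+0.36506 +0.26465 +0.89258]
t = (+0.23432, -0.02596, +0.49916) m
tr R = 2.784961; θ = arccos((tr R − 1)/2) = 0.467981 rad = 26.813°
axis k = ((R−Rᵀ)₃₂, (R−Rᵀ)₁₃, (R−Rᵀ)₂₁) / (2 sinθ) = (+0.580945, -0.813402, -0.029670)
rvec = θ·k = (+0.271872, -0.380657, -0.013885)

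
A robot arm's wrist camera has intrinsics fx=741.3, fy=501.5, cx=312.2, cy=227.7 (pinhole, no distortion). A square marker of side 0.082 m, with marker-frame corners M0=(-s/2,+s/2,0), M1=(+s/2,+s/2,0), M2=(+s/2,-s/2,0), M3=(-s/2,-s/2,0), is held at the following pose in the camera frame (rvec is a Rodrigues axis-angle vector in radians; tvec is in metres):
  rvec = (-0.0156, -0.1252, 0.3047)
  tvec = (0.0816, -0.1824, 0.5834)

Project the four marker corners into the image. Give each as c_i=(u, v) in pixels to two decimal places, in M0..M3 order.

c0=(351.48, 92.47) c1=(448.81, 115.78) c2=(478.90, 49.80) c3=(382.55, 25.48)

Intrinsics K: fx=741.3, fy=501.5, cx=312.2, cy=227.7
Marker side s = 0.082 m; corners in marker frame (Z=0):
  M0 = (-0.0410, +0.0410, 0)
  M1 = (+0.0410, +0.0410, 0)
  M2 = (+0.0410, -0.0410, 0)
  M3 = (-0.0410, -0.0410, 0)
rvec = (-0.0156, -0.1252, 0.3047), |rvec| = θ = 0.32979 rad = 18.895°
Rodrigues: sinθ=0.32384, 1−cosθ=0.05389; R = I + sinθ·[k]× + (1−cosθ)·[k]×²:
    [+0.94623 -0.29824 -0.12530]
    [+0.30017 +0.95388 -0.00358]
    [+0.12059 -0.03422 +0.99211]
t = (0.0816, -0.1824, 0.5834) m
M0: Pc = R·M0+t = (+0.03058, -0.15560, +0.57705); u = 741.3·(+0.03058)/0.57705 + 312.2 = 351.4798, v = 501.5·(-0.15560)/0.57705 + 227.7 = 92.4741
M1: Pc = R·M1+t = (+0.10817, -0.13098, +0.58694); u = 741.3·(+0.10817)/0.58694 + 312.2 = 448.8146, v = 501.5·(-0.13098)/0.58694 + 227.7 = 115.7835
M2: Pc = R·M2+t = (+0.13262, -0.20920, +0.58975); u = 741.3·(+0.13262)/0.58975 + 312.2 = 478.9047, v = 501.5·(-0.20920)/0.58975 + 227.7 = 49.8022
M3: Pc = R·M3+t = (+0.05503, -0.23382, +0.57986); u = 741.3·(+0.05503)/0.57986 + 312.2 = 382.5541, v = 501.5·(-0.23382)/0.57986 + 227.7 = 25.4805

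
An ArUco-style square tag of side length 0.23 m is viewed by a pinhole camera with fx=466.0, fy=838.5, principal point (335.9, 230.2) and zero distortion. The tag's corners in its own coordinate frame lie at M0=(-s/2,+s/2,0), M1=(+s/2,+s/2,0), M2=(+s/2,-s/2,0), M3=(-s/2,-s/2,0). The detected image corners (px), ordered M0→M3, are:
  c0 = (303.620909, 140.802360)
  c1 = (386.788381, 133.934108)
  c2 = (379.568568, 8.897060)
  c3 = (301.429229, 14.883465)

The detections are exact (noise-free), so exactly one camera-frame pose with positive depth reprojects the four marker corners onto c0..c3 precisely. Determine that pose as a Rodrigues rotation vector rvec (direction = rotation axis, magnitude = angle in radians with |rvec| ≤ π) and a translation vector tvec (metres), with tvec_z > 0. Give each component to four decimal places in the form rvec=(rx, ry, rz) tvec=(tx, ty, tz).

rvec=(-0.3701, -0.0129, -0.0518) tvec=(0.0198, -0.2495, 1.3279)

Intrinsics K: fx=466.0, fy=838.5, cx=335.9, cy=230.2
Marker side s = 0.23 m; corners in marker frame (Z=0):
  M0 = (-0.1150, +0.1150, 0)
  M1 = (+0.1150, +0.1150, 0)
  M2 = (+0.1150, -0.1150, 0)
  M3 = (-0.1150, -0.1150, 0)
Detected image corners:
  c0 = (303.620909, 140.802360) px
  c1 = (386.788381, 133.934108) px
  c2 = (379.568568, 8.897060) px
  c3 = (301.429229, 14.883465) px
Planar DLT: solve 8×8 A·h = b for H (H[2,2]=1):
  H  [+356.02401 -72.78327 +342.85525]
  H  [-26.64443 +525.25178 +72.66046]
  H  [+0.01662 -0.27202 +1.00000]
B = K⁻¹H; ‖b₁‖=0.753079, ‖b₂‖=0.753079; λ = 2/(‖b₁‖+‖b₂‖) = 1.327881, sign → tz>0 ⇒ λ=+1.327881
r₁ = λ·B[:,0] = (+0.99859,-0.04825,+0.02207); r₂ = λ·B[:,1] = (+0.05297,+0.93098,-0.36122)
r₃ = r₁×r₂ = (-0.00312,+0.36188,+0.93222); SVD([r₁ r₂ r₃]) → R = UVᵀ:
  R  [+0.99859 +0.05297 -0.00312]
  R  [-0.04825 +0.93098 +0.36188]
  R  [+0.02207 -0.36122 +0.93222]
t = (+0.01982, -0.24949, +1.32788) m
tr R = 2.861789; θ = arccos((tr R − 1)/2) = 0.373943 rad = 21.425°
axis k = ((R−Rᵀ)₃₂, (R−Rᵀ)₁₃, (R−Rᵀ)₂₁) / (2 sinθ) = (-0.989754, -0.034481, -0.138557)
rvec = θ·k = (-0.370111, -0.012894, -0.051812)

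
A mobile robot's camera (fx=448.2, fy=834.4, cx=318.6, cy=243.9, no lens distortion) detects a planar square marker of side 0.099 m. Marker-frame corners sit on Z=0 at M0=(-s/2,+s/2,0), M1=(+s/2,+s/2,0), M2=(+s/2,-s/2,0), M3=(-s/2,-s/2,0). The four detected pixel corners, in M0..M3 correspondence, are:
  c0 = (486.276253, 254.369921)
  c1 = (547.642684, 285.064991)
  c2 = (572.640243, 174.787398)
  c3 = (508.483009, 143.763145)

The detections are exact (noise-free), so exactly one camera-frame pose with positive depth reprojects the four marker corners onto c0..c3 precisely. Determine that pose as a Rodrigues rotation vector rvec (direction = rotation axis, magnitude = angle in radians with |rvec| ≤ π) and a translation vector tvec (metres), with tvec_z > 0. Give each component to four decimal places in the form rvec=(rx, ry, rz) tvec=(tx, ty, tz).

rvec=(0.2870, 0.0994, 0.2566) tvec=(0.3281, -0.0238, 0.7009)

Intrinsics K: fx=448.2, fy=834.4, cx=318.6, cy=243.9
Marker side s = 0.099 m; corners in marker frame (Z=0):
  M0 = (-0.0495, +0.0495, 0)
  M1 = (+0.0495, +0.0495, 0)
  M2 = (+0.0495, -0.0495, 0)
  M3 = (-0.0495, -0.0495, 0)
Detected image corners:
  c0 = (486.276253, 254.369921) px
  c1 = (547.642684, 285.064991) px
  c2 = (572.640243, 174.787398) px
  c3 = (508.483009, 143.763145) px
Planar DLT: solve 8×8 A·h = b for H (H[2,2]=1):
  H  [+588.02179 -18.01415 +528.38304]
  H  [+293.16301 +1204.96403 +215.56944]
  H  [-0.08633 +0.41669 +1.00000]
B = K⁻¹H; ‖b₁‖=1.426636, ‖b₂‖=1.426636; λ = 2/(‖b₁‖+‖b₂‖) = 0.700950, sign → tz>0 ⇒ λ=+0.700950
r₁ = λ·B[:,0] = (+0.96263,+0.26396,-0.06051); r₂ = λ·B[:,1] = (-0.23580,+0.92687,+0.29208)
r₃ = r₁×r₂ = (+0.13318,-0.26690,+0.95448); SVD([r₁ r₂ r₃]) → R = UVᵀ:
  R  [+0.96263 -0.23580 +0.13318]
  R  [+0.26396 +0.92687 -0.26690]
  R  [-0.06051 +0.29208 +0.95448]
t = (+0.32808, -0.02380, +0.70095) m
tr R = 2.843980; θ = arccos((tr R − 1)/2) = 0.397607 rad = 22.781°
axis k = ((R−Rᵀ)₃₂, (R−Rᵀ)₁₃, (R−Rᵀ)₂₁) / (2 sinθ) = (+0.721799, +0.250112, +0.645329)
rvec = θ·k = (+0.286993, +0.099446, +0.256587)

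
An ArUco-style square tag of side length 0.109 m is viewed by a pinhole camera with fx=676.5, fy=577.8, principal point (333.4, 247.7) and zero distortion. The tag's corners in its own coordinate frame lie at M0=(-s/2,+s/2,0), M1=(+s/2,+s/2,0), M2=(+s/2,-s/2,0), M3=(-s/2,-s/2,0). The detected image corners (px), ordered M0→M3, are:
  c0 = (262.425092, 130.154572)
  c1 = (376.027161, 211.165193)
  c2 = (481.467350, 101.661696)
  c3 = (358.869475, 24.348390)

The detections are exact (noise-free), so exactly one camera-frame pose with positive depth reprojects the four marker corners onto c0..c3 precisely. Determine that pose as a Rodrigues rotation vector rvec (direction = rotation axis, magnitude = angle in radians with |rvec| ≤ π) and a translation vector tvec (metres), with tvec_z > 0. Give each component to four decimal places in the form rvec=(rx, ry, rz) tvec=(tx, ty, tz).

Intrinsics K: fx=676.5, fy=577.8, cx=333.4, cy=247.7
Marker side s = 0.109 m; corners in marker frame (Z=0):
  M0 = (-0.0545, +0.0545, 0)
  M1 = (+0.0545, +0.0545, 0)
  M2 = (+0.0545, -0.0545, 0)
  M3 = (-0.0545, -0.0545, 0)
Detected image corners:
  c0 = (262.425092, 130.154572) px
  c1 = (376.027161, 211.165193) px
  c2 = (481.467350, 101.661696) px
  c3 = (358.869475, 24.348390) px
Planar DLT: solve 8×8 A·h = b for H (H[2,2]=1):
  H  [+894.70805 -827.42542 +367.33364]
  H  [+667.02980 +1018.00256 +116.50814]
  H  [-0.50902 +0.26375 +1.00000]
B = K⁻¹H; ‖b₁‖=2.149164, ‖b₂‖=2.149164; λ = 2/(‖b₁‖+‖b₂‖) = 0.465297, sign → tz>0 ⇒ λ=+0.465297
r₁ = λ·B[:,0] = (+0.73211,+0.63869,-0.23685); r₂ = λ·B[:,1] = (-0.62958,+0.76718,+0.12272)
r₃ = r₁×r₂ = (+0.26008,+0.05927,+0.96377); SVD([r₁ r₂ r₃]) → R = UVᵀ:
  R  [+0.73211 -0.62958 +0.26008]
  R  [+0.63869 +0.76718 +0.05927]
  R  [-0.23685 +0.12272 +0.96377]
t = (+0.02334, -0.10565, +0.46530) m
tr R = 2.463051; θ = arccos((tr R − 1)/2) = 0.750240 rad = 42.986°
axis k = ((R−Rᵀ)₃₂, (R−Rᵀ)₁₃, (R−Rᵀ)₂₁) / (2 sinθ) = (+0.046529, +0.364419, +0.930072)
rvec = θ·k = (+0.034908, +0.273401, +0.697777)

rvec=(0.0349, 0.2734, 0.6978) tvec=(0.0233, -0.1056, 0.4653)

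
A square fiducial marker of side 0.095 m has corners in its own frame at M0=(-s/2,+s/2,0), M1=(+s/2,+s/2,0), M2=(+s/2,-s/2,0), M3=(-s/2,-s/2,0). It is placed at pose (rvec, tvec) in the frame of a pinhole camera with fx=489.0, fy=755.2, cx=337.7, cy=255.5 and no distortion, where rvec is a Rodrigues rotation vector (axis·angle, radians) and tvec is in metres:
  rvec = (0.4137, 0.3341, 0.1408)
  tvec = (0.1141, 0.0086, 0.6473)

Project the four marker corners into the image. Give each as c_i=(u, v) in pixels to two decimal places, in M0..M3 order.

c0=(385.46, 302.22) c1=(454.01, 326.28) c2=(466.53, 224.84) c3=(393.21, 203.64)

Intrinsics K: fx=489.0, fy=755.2, cx=337.7, cy=255.5
Marker side s = 0.095 m; corners in marker frame (Z=0):
  M0 = (-0.0475, +0.0475, 0)
  M1 = (+0.0475, +0.0475, 0)
  M2 = (+0.0475, -0.0475, 0)
  M3 = (-0.0475, -0.0475, 0)
rvec = (0.4137, 0.3341, 0.1408), |rvec| = θ = 0.55009 rad = 31.518°
Rodrigues: sinθ=0.52276, 1−cosθ=0.14752; R = I + sinθ·[k]× + (1−cosθ)·[k]×²:
    [+0.93592 -0.06642 +0.34590]
    [+0.20119 +0.90690 -0.37022]
    [-0.28911 +0.41608 +0.86214]
t = (0.1141, 0.0086, 0.6473) m
M0: Pc = R·M0+t = (+0.06649, +0.04212, +0.68080); u = 489.0·(+0.06649)/0.68080 + 337.7 = 385.4574, v = 755.2·(+0.04212)/0.68080 + 255.5 = 302.2245
M1: Pc = R·M1+t = (+0.15540, +0.06123, +0.65333); u = 489.0·(+0.15540)/0.65333 + 337.7 = 454.0132, v = 755.2·(+0.06123)/0.65333 + 255.5 = 326.2818
M2: Pc = R·M2+t = (+0.16171, -0.02492, +0.61380); u = 489.0·(+0.16171)/0.61380 + 337.7 = 466.5307, v = 755.2·(-0.02492)/0.61380 + 255.5 = 224.8380
M3: Pc = R·M3+t = (+0.07280, -0.04403, +0.64127); u = 489.0·(+0.07280)/0.64127 + 337.7 = 393.2130, v = 755.2·(-0.04403)/0.64127 + 255.5 = 203.6425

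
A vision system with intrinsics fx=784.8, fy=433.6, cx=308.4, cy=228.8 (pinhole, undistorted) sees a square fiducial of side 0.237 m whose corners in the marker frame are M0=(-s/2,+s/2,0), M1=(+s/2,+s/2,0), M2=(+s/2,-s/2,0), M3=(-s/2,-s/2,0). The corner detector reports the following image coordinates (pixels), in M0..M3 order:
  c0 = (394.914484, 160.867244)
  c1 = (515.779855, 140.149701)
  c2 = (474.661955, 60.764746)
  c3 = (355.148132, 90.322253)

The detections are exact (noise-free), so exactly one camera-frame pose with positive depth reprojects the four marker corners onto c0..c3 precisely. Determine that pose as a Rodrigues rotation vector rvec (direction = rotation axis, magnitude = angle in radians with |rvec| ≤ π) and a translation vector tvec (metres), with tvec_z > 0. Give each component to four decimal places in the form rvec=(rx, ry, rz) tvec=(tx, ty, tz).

rvec=(0.2476, 0.6461, -0.2620) tvec=(0.2117, -0.3550, 1.3431)

Intrinsics K: fx=784.8, fy=433.6, cx=308.4, cy=228.8
Marker side s = 0.237 m; corners in marker frame (Z=0):
  M0 = (-0.1185, +0.1185, 0)
  M1 = (+0.1185, +0.1185, 0)
  M2 = (+0.1185, -0.1185, 0)
  M3 = (-0.1185, -0.1185, 0)
Detected image corners:
  c0 = (394.914484, 160.867244) px
  c1 = (515.779855, 140.149701) px
  c2 = (474.661955, 60.764746) px
  c3 = (355.148132, 90.322253) px
Planar DLT: solve 8×8 A·h = b for H (H[2,2]=1):
  H  [+306.39527 +217.39659 +432.09865]
  H  [-157.97824 +327.47344 +114.19206]
  H  [-0.46141 +0.10781 +1.00000]
B = K⁻¹H; ‖b₁‖=0.744567, ‖b₂‖=0.744567; λ = 2/(‖b₁‖+‖b₂‖) = 1.343063, sign → tz>0 ⇒ λ=+1.343063
r₁ = λ·B[:,0] = (+0.76787,-0.16233,-0.61970); r₂ = λ·B[:,1] = (+0.31514,+0.93793,+0.14479)
r₃ = r₁×r₂ = (+0.55773,-0.30648,+0.77137); SVD([r₁ r₂ r₃]) → R = UVᵀ:
  R  [+0.76787 +0.31514 +0.55773]
  R  [-0.16233 +0.93793 -0.30648]
  R  [-0.61970 +0.14479 +0.77137]
t = (+0.21169, -0.35499, +1.34306) m
tr R = 2.477170; θ = arccos((tr R − 1)/2) = 0.739827 rad = 42.389°
axis k = ((R−Rᵀ)₃₂, (R−Rᵀ)₁₃, (R−Rᵀ)₂₁) / (2 sinθ) = (+0.334691, +0.873257, -0.354125)
rvec = θ·k = (+0.247613, +0.646059, -0.261991)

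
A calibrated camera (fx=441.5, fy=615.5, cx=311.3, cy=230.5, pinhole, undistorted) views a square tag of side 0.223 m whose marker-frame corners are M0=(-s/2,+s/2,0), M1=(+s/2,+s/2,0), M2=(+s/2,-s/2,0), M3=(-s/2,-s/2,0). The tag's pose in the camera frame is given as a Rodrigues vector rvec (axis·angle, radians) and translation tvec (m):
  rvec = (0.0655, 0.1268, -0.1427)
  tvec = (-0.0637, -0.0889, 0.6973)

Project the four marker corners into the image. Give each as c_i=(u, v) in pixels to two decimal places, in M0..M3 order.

c0=(214.83, 261.85) c1=(351.05, 235.76) c2=(330.56, 35.45) c3=(192.77, 70.27)

Intrinsics K: fx=441.5, fy=615.5, cx=311.3, cy=230.5
Marker side s = 0.223 m; corners in marker frame (Z=0):
  M0 = (-0.1115, +0.1115, 0)
  M1 = (+0.1115, +0.1115, 0)
  M2 = (+0.1115, -0.1115, 0)
  M3 = (-0.1115, -0.1115, 0)
rvec = (0.0655, 0.1268, -0.1427), |rvec| = θ = 0.20182 rad = 11.564°
Rodrigues: sinθ=0.20045, 1−cosθ=0.02030; R = I + sinθ·[k]× + (1−cosθ)·[k]×²:
    [+0.98184 +0.14587 +0.12128]
    [-0.13759 +0.98772 -0.07407]
    [-0.13060 +0.05604 +0.98985]
t = (-0.0637, -0.0889, 0.6973) m
M0: Pc = R·M0+t = (-0.15691, +0.03657, +0.71811); u = 441.5·(-0.15691)/0.71811 + 311.3 = 214.8301, v = 615.5·(+0.03657)/0.71811 + 230.5 = 261.8463
M1: Pc = R·M1+t = (+0.06204, +0.00589, +0.68899); u = 441.5·(+0.06204)/0.68899 + 311.3 = 351.0550, v = 615.5·(+0.00589)/0.68899 + 230.5 = 235.7604
M2: Pc = R·M2+t = (+0.02951, -0.21437, +0.67649); u = 441.5·(+0.02951)/0.67649 + 311.3 = 330.5596, v = 615.5·(-0.21437)/0.67649 + 230.5 = 35.4550
M3: Pc = R·M3+t = (-0.18944, -0.18369, +0.70561); u = 441.5·(-0.18944)/0.70561 + 311.3 = 192.7680, v = 615.5·(-0.18369)/0.70561 + 230.5 = 70.2703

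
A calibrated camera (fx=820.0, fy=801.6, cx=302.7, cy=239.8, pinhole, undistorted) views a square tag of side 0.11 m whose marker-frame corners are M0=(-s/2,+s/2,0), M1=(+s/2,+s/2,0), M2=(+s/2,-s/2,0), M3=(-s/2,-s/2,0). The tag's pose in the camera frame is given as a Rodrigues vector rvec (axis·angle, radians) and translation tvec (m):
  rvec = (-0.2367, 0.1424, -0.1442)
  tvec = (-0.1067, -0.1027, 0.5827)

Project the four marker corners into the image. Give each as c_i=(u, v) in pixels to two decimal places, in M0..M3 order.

Intrinsics K: fx=820.0, fy=801.6, cx=302.7, cy=239.8
Marker side s = 0.11 m; corners in marker frame (Z=0):
  M0 = (-0.0550, +0.0550, 0)
  M1 = (+0.0550, +0.0550, 0)
  M2 = (+0.0550, -0.0550, 0)
  M3 = (-0.0550, -0.0550, 0)
rvec = (-0.2367, 0.1424, -0.1442), |rvec| = θ = 0.31161 rad = 17.854°
Rodrigues: sinθ=0.30659, 1−cosθ=0.04816; R = I + sinθ·[k]× + (1−cosθ)·[k]×²:
    [+0.97963 +0.12516 +0.15704]
    [-0.15859 +0.96190 +0.22270]
    [-0.12318 -0.24307 +0.96216]
t = (-0.1067, -0.1027, 0.5827) m
M0: Pc = R·M0+t = (-0.15370, -0.04107, +0.57611); u = 820.0·(-0.15370)/0.57611 + 302.7 = 83.9371, v = 801.6·(-0.04107)/0.57611 + 239.8 = 182.6508
M1: Pc = R·M1+t = (-0.04594, -0.05852, +0.56256); u = 820.0·(-0.04594)/0.56256 + 302.7 = 235.7415, v = 801.6·(-0.05852)/0.56256 + 239.8 = 156.4159
M2: Pc = R·M2+t = (-0.05970, -0.16433, +0.58929); u = 820.0·(-0.05970)/0.58929 + 302.7 = 219.6219, v = 801.6·(-0.16433)/0.58929 + 239.8 = 16.2704
M3: Pc = R·M3+t = (-0.16746, -0.14688, +0.60284); u = 820.0·(-0.16746)/0.60284 + 302.7 = 74.9129, v = 801.6·(-0.14688)/0.60284 + 239.8 = 44.4917

c0=(83.94, 182.65) c1=(235.74, 156.42) c2=(219.62, 16.27) c3=(74.91, 44.49)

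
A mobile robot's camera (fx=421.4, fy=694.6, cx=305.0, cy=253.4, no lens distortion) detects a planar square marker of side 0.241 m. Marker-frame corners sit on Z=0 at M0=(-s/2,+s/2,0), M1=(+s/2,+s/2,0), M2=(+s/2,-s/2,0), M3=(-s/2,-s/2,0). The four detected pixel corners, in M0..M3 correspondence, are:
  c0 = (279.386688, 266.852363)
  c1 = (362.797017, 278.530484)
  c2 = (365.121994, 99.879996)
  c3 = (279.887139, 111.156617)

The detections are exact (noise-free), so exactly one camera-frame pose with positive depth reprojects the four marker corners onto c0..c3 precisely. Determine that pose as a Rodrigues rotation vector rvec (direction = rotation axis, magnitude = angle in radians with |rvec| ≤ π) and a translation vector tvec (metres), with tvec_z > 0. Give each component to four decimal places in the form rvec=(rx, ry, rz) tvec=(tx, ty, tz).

rvec=(0.0754, 0.6159, 0.0349) tvec=(0.0333, -0.0924, 1.0103)

Intrinsics K: fx=421.4, fy=694.6, cx=305.0, cy=253.4
Marker side s = 0.241 m; corners in marker frame (Z=0):
  M0 = (-0.1205, +0.1205, 0)
  M1 = (+0.1205, +0.1205, 0)
  M2 = (+0.1205, -0.1205, 0)
  M3 = (-0.1205, -0.1205, 0)
Detected image corners:
  c0 = (279.386688, 266.852363) px
  c1 = (362.797017, 278.530484) px
  c2 = (365.121994, 99.879996) px
  c3 = (279.887139, 111.156617) px
Planar DLT: solve 8×8 A·h = b for H (H[2,2]=1):
  H  [+166.47220 +20.21747 +318.89628]
  H  [-106.46843 +705.56698 +189.90611]
  H  [-0.56985 +0.08023 +1.00000]
B = K⁻¹H; ‖b₁‖=0.989827, ‖b₂‖=0.989827; λ = 2/(‖b₁‖+‖b₂‖) = 1.010278, sign → tz>0 ⇒ λ=+1.010278
r₁ = λ·B[:,0] = (+0.81579,+0.05517,-0.57571); r₂ = λ·B[:,1] = (-0.01020,+0.99666,+0.08106)
r₃ = r₁×r₂ = (+0.57826,-0.06026,+0.81363); SVD([r₁ r₂ r₃]) → R = UVᵀ:
  R  [+0.81579 -0.01020 +0.57826]
  R  [+0.05517 +0.99666 -0.06026]
  R  [-0.57571 +0.08106 +0.81363]
t = (+0.03332, -0.09235, +1.01028) m
tr R = 2.626075; θ = arccos((tr R − 1)/2) = 0.621446 rad = 35.606°
axis k = ((R−Rᵀ)₃₂, (R−Rᵀ)₁₃, (R−Rᵀ)₂₁) / (2 sinθ) = (+0.121361, +0.991020, +0.056140)
rvec = θ·k = (+0.075419, +0.615865, +0.034888)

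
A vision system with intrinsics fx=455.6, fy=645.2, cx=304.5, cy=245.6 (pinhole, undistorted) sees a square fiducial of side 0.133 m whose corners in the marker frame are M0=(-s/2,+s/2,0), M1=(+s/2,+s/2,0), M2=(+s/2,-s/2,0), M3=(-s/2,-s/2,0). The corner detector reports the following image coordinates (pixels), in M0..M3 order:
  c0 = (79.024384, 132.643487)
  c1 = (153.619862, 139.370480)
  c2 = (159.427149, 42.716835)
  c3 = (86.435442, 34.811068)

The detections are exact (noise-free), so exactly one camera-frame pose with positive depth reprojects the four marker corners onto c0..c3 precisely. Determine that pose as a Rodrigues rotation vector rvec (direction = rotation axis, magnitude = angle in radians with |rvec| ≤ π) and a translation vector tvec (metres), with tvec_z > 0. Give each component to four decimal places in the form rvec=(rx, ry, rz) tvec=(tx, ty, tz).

rvec=(-0.1290, -0.0902, 0.0453) tvec=(-0.3428, -0.2081, 0.8460)

Intrinsics K: fx=455.6, fy=645.2, cx=304.5, cy=245.6
Marker side s = 0.133 m; corners in marker frame (Z=0):
  M0 = (-0.0665, +0.0665, 0)
  M1 = (+0.0665, +0.0665, 0)
  M2 = (+0.0665, -0.0665, 0)
  M3 = (-0.0665, -0.0665, 0)
Detected image corners:
  c0 = (79.024384, 132.643487) px
  c1 = (153.619862, 139.370480) px
  c2 = (159.427149, 42.716835) px
  c3 = (86.435442, 34.811068) px
Planar DLT: solve 8×8 A·h = b for H (H[2,2]=1):
  H  [+567.06820 -68.09892 +119.91269]
  H  [+64.03420 +717.64503 +86.91186]
  H  [+0.10274 -0.15421 +1.00000]
B = K⁻¹H; ‖b₁‖=1.182004, ‖b₂‖=1.182004; λ = 2/(‖b₁‖+‖b₂‖) = 0.846021, sign → tz>0 ⇒ λ=+0.846021
r₁ = λ·B[:,0] = (+0.99491,+0.05088,+0.08692); r₂ = λ·B[:,1] = (-0.03926,+0.99068,-0.13046)
r₃ = r₁×r₂ = (-0.09275,+0.12638,+0.98764); SVD([r₁ r₂ r₃]) → R = UVᵀ:
  R  [+0.99491 -0.03926 -0.09275]
  R  [+0.05088 +0.99068 +0.12638]
  R  [+0.08692 -0.13046 +0.98764]
t = (-0.34277, -0.20808, +0.84602) m
tr R = 2.973226; θ = arccos((tr R − 1)/2) = 0.163810 rad = 9.386°
axis k = ((R−Rᵀ)₃₂, (R−Rᵀ)₁₃, (R−Rᵀ)₂₁) / (2 sinθ) = (-0.787493, -0.550886, +0.276367)
rvec = θ·k = (-0.128999, -0.090241, +0.045272)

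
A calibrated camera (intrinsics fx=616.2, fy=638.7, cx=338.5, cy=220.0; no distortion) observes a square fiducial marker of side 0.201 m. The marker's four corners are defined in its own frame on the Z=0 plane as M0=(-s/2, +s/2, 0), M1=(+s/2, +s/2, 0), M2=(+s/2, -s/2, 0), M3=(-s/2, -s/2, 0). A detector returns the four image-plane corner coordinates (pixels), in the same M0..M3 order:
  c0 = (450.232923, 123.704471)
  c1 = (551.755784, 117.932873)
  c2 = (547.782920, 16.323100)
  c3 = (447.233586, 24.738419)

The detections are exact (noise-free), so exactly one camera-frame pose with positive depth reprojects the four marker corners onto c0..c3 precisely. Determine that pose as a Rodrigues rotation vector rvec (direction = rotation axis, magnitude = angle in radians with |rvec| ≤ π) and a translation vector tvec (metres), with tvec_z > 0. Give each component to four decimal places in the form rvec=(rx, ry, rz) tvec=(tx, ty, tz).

rvec=(-0.0527, 0.1710, -0.0258) tvec=(0.3278, -0.2953, 1.2618)

Intrinsics K: fx=616.2, fy=638.7, cx=338.5, cy=220.0
Marker side s = 0.201 m; corners in marker frame (Z=0):
  M0 = (-0.1005, +0.1005, 0)
  M1 = (+0.1005, +0.1005, 0)
  M2 = (+0.1005, -0.1005, 0)
  M3 = (-0.1005, -0.1005, 0)
Detected image corners:
  c0 = (450.232923, 123.704471) px
  c1 = (551.755784, 117.932873) px
  c2 = (547.782920, 16.323100) px
  c3 = (447.233586, 24.738419) px
Planar DLT: solve 8×8 A·h = b for H (H[2,2]=1):
  H  [+435.65013 -4.30978 +498.56230]
  H  [-44.80499 +495.79545 +70.50431]
  H  [-0.13421 -0.04331 +1.00000]
B = K⁻¹H; ‖b₁‖=0.792536, ‖b₂‖=0.792536; λ = 2/(‖b₁‖+‖b₂‖) = 1.261772, sign → tz>0 ⇒ λ=+1.261772
r₁ = λ·B[:,0] = (+0.98509,-0.03018,-0.16935); r₂ = λ·B[:,1] = (+0.02119,+0.99828,-0.05464)
r₃ = r₁×r₂ = (+0.17071,+0.05024,+0.98404); SVD([r₁ r₂ r₃]) → R = UVᵀ:
  R  [+0.98509 +0.02119 +0.17071]
  R  [-0.03018 +0.99828 +0.05024]
  R  [-0.16935 -0.05464 +0.98404]
t = (+0.32775, -0.29533, +1.26177) m
tr R = 2.967416; θ = arccos((tr R − 1)/2) = 0.180757 rad = 10.357°
axis k = ((R−Rᵀ)₃₂, (R−Rᵀ)₁₃, (R−Rᵀ)₂₁) / (2 sinθ) = (-0.291706, +0.945775, -0.142886)
rvec = θ·k = (-0.052728, +0.170956, -0.025828)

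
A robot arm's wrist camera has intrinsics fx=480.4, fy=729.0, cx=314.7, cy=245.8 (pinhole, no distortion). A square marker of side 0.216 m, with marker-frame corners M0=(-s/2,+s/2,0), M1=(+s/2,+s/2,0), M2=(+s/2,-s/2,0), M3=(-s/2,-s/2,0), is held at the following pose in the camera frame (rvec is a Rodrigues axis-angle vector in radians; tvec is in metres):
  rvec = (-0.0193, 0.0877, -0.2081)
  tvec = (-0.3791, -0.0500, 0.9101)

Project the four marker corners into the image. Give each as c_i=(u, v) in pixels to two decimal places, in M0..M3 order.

c0=(72.38, 307.88) c1=(180.06, 272.82) c2=(157.38, 102.23) c3=(50.86, 140.46)

Intrinsics K: fx=480.4, fy=729.0, cx=314.7, cy=245.8
Marker side s = 0.216 m; corners in marker frame (Z=0):
  M0 = (-0.1080, +0.1080, 0)
  M1 = (+0.1080, +0.1080, 0)
  M2 = (+0.1080, -0.1080, 0)
  M3 = (-0.1080, -0.1080, 0)
rvec = (-0.0193, 0.0877, -0.2081), |rvec| = θ = 0.22665 rad = 12.986°
Rodrigues: sinθ=0.22471, 1−cosθ=0.02557; R = I + sinθ·[k]× + (1−cosθ)·[k]×²:
    [+0.97461 +0.20548 +0.08895]
    [-0.20717 +0.97825 +0.01005]
    [-0.08495 -0.02822 +0.99599]
t = (-0.3791, -0.0500, 0.9101) m
M0: Pc = R·M0+t = (-0.46217, +0.07803, +0.91623); u = 480.4·(-0.46217)/0.91623 + 314.7 = 72.3751, v = 729.0·(+0.07803)/0.91623 + 245.8 = 307.8812
M1: Pc = R·M1+t = (-0.25165, +0.03328, +0.89788); u = 480.4·(-0.25165)/0.89788 + 314.7 = 180.0572, v = 729.0·(+0.03328)/0.89788 + 245.8 = 272.8186
M2: Pc = R·M2+t = (-0.29603, -0.17803, +0.90397); u = 480.4·(-0.29603)/0.90397 + 314.7 = 157.3782, v = 729.0·(-0.17803)/0.90397 + 245.8 = 102.2333
M3: Pc = R·M3+t = (-0.50655, -0.13328, +0.92232); u = 480.4·(-0.50655)/0.92232 + 314.7 = 50.8590, v = 729.0·(-0.13328)/0.92232 + 245.8 = 140.4580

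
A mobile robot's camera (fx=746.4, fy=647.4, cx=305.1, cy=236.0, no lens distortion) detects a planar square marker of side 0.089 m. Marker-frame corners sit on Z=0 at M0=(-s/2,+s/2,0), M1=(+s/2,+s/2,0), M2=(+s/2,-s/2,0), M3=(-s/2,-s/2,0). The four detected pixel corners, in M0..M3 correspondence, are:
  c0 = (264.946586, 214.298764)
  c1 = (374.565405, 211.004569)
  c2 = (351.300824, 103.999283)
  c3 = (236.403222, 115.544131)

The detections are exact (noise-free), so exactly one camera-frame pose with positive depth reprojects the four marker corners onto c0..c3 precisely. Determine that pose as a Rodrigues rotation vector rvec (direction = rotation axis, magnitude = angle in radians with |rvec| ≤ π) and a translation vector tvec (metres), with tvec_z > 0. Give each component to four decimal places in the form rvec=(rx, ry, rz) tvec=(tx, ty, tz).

Intrinsics K: fx=746.4, fy=647.4, cx=305.1, cy=236.0
Marker side s = 0.089 m; corners in marker frame (Z=0):
  M0 = (-0.0445, +0.0445, 0)
  M1 = (+0.0445, +0.0445, 0)
  M2 = (+0.0445, -0.0445, 0)
  M3 = (-0.0445, -0.0445, 0)
Detected image corners:
  c0 = (264.946586, 214.298764) px
  c1 = (374.565405, 211.004569) px
  c2 = (351.300824, 103.999283) px
  c3 = (236.403222, 115.544131) px
Planar DLT: solve 8×8 A·h = b for H (H[2,2]=1):
  H  [+999.93930 +514.37334 +305.10120]
  H  [-218.71745 +1270.95833 +163.00964]
  H  [-0.84886 +0.72423 +1.00000]
B = K⁻¹H; ‖b₁‖=1.888439, ‖b₂‖=1.888439; λ = 2/(‖b₁‖+‖b₂‖) = 0.529538, sign → tz>0 ⇒ λ=+0.529538
r₁ = λ·B[:,0] = (+0.89315,-0.01504,-0.44950); r₂ = λ·B[:,1] = (+0.20816,+0.89977,+0.38351)
r₃ = r₁×r₂ = (+0.39868,-0.43610,+0.80676); SVD([r₁ r₂ r₃]) → R = UVᵀ:
  R  [+0.89315 +0.20816 +0.39868]
  R  [-0.01504 +0.89977 -0.43610]
  R  [-0.44950 +0.38351 +0.80676]
t = (+0.00000, -0.05970, +0.52954) m
tr R = 2.599689; θ = arccos((tr R − 1)/2) = 0.643760 rad = 36.885°
axis k = ((R−Rᵀ)₃₂, (R−Rᵀ)₁₃, (R−Rᵀ)₂₁) / (2 sinθ) = (+0.682771, +0.706577, -0.185937)
rvec = θ·k = (+0.439541, +0.454866, -0.119699)

rvec=(0.4395, 0.4549, -0.1197) tvec=(0.0000, -0.0597, 0.5295)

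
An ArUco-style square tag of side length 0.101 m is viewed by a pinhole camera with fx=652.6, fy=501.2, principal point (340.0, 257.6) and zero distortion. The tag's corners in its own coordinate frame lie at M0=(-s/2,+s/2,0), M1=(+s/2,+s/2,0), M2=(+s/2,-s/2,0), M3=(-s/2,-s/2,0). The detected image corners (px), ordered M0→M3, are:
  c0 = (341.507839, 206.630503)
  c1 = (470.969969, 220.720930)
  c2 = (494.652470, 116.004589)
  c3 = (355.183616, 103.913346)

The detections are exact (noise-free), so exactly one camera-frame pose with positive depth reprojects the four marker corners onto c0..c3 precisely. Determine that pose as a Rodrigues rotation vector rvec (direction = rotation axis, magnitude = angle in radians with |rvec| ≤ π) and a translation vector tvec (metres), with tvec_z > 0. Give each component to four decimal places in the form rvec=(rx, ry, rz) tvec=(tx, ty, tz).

Intrinsics K: fx=652.6, fy=501.2, cx=340.0, cy=257.6
Marker side s = 0.101 m; corners in marker frame (Z=0):
  M0 = (-0.0505, +0.0505, 0)
  M1 = (+0.0505, +0.0505, 0)
  M2 = (+0.0505, -0.0505, 0)
  M3 = (-0.0505, -0.0505, 0)
Detected image corners:
  c0 = (341.507839, 206.630503) px
  c1 = (470.969969, 220.720930) px
  c2 = (494.652470, 116.004589) px
  c3 = (355.183616, 103.913346) px
Planar DLT: solve 8×8 A·h = b for H (H[2,2]=1):
  H  [+1213.66800 +105.85731 +414.30211]
  H  [+84.82157 +1139.71836 +163.55327]
  H  [-0.27895 +0.69807 +1.00000]
B = K⁻¹H; ‖b₁‖=2.048382, ‖b₂‖=2.048382; λ = 2/(‖b₁‖+‖b₂‖) = 0.488190, sign → tz>0 ⇒ λ=+0.488190
r₁ = λ·B[:,0] = (+0.97886,+0.15261,-0.13618); r₂ = λ·B[:,1] = (-0.09836,+0.93498,+0.34079)
r₃ = r₁×r₂ = (+0.17934,-0.32019,+0.93022); SVD([r₁ r₂ r₃]) → R = UVᵀ:
  R  [+0.97886 -0.09836 +0.17934]
  R  [+0.15261 +0.93498 -0.32019]
  R  [-0.13618 +0.34079 +0.93022]
t = (+0.05558, -0.09161, +0.48819) m
tr R = 2.844063; θ = arccos((tr R − 1)/2) = 0.397501 rad = 22.775°
axis k = ((R−Rᵀ)₃₂, (R−Rᵀ)₁₃, (R−Rᵀ)₂₁) / (2 sinθ) = (+0.853723, +0.407526, +0.324158)
rvec = θ·k = (+0.339356, +0.161992, +0.128853)

rvec=(0.3394, 0.1620, 0.1289) tvec=(0.0556, -0.0916, 0.4882)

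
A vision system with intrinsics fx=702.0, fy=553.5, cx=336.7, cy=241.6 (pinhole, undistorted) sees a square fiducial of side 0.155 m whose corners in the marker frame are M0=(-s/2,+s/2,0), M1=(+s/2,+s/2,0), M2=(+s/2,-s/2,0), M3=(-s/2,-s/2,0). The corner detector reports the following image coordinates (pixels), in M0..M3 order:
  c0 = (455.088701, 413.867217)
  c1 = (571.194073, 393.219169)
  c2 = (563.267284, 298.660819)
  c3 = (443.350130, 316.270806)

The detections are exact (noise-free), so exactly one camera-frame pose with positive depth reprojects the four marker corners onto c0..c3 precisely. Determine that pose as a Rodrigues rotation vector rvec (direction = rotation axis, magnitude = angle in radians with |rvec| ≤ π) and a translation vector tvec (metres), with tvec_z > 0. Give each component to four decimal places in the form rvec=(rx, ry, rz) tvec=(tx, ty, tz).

Intrinsics K: fx=702.0, fy=553.5, cx=336.7, cy=241.6
Marker side s = 0.155 m; corners in marker frame (Z=0):
  M0 = (-0.0775, +0.0775, 0)
  M1 = (+0.0775, +0.0775, 0)
  M2 = (+0.0775, -0.0775, 0)
  M3 = (-0.0775, -0.0775, 0)
Detected image corners:
  c0 = (455.088701, 413.867217) px
  c1 = (571.194073, 393.219169) px
  c2 = (563.267284, 298.660819) px
  c3 = (443.350130, 316.270806) px
Planar DLT: solve 8×8 A·h = b for H (H[2,2]=1):
  H  [+883.91502 +158.88860 +509.40110]
  H  [-37.70510 +686.60047 +356.02642]
  H  [+0.24149 +0.18827 +1.00000]
B = K⁻¹H; ‖b₁‖=1.181352, ‖b₂‖=1.181352; λ = 2/(‖b₁‖+‖b₂‖) = 0.846487, sign → tz>0 ⇒ λ=+0.846487
r₁ = λ·B[:,0] = (+0.96780,-0.14689,+0.20442); r₂ = λ·B[:,1] = (+0.11515,+0.98048,+0.15937)
r₃ = r₁×r₂ = (-0.22384,-0.13069,+0.96582); SVD([r₁ r₂ r₃]) → R = UVᵀ:
  R  [+0.96780 +0.11515 -0.22384]
  R  [-0.14689 +0.98048 -0.13069]
  R  [+0.20442 +0.15937 +0.96582]
t = (+0.20825, +0.17500, +0.84649) m
tr R = 2.914104; θ = arccos((tr R − 1)/2) = 0.294140 rad = 16.853°
axis k = ((R−Rᵀ)₃₂, (R−Rᵀ)₁₃, (R−Rᵀ)₂₁) / (2 sinθ) = (+0.500247, -0.738585, -0.451934)
rvec = θ·k = (+0.147143, -0.217247, -0.132932)

rvec=(0.1471, -0.2172, -0.1329) tvec=(0.2082, 0.1750, 0.8465)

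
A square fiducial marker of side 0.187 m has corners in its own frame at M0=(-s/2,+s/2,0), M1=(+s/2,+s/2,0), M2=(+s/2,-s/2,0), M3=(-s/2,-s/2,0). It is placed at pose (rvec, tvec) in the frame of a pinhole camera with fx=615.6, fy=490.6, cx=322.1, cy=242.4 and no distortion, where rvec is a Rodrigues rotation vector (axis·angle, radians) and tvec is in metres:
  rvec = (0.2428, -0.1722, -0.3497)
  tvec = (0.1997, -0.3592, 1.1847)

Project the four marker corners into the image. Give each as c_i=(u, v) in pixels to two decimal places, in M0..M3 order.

c0=(395.50, 143.87) c1=(481.35, 118.85) c2=(456.91, 42.31) c3=(366.88, 66.86)

Intrinsics K: fx=615.6, fy=490.6, cx=322.1, cy=242.4
Marker side s = 0.187 m; corners in marker frame (Z=0):
  M0 = (-0.0935, +0.0935, 0)
  M1 = (+0.0935, +0.0935, 0)
  M2 = (+0.0935, -0.0935, 0)
  M3 = (-0.0935, -0.0935, 0)
rvec = (0.2428, -0.1722, -0.3497), |rvec| = θ = 0.45923 rad = 26.312°
Rodrigues: sinθ=0.44326, 1−cosθ=0.10361; R = I + sinθ·[k]× + (1−cosθ)·[k]×²:
    [+0.92535 +0.31700 -0.20792]
    [-0.35808 +0.91096 -0.20477]
    [+0.12450 +0.26394 +0.95647]
t = (0.1997, -0.3592, 1.1847) m
M0: Pc = R·M0+t = (+0.14282, -0.24054, +1.19774); u = 615.6·(+0.14282)/1.19774 + 322.1 = 395.5043, v = 490.6·(-0.24054)/1.19774 + 242.4 = 143.8715
M1: Pc = R·M1+t = (+0.31586, -0.30751, +1.22102); u = 615.6·(+0.31586)/1.22102 + 322.1 = 481.3468, v = 490.6·(-0.30751)/1.22102 + 242.4 = 118.8457
M2: Pc = R·M2+t = (+0.25658, -0.47786, +1.17166); u = 615.6·(+0.25658)/1.17166 + 322.1 = 456.9098, v = 490.6·(-0.47786)/1.17166 + 242.4 = 42.3119
M3: Pc = R·M3+t = (+0.08354, -0.41089, +1.14838); u = 615.6·(+0.08354)/1.14838 + 322.1 = 366.8824, v = 490.6·(-0.41089)/1.14838 + 242.4 = 66.8617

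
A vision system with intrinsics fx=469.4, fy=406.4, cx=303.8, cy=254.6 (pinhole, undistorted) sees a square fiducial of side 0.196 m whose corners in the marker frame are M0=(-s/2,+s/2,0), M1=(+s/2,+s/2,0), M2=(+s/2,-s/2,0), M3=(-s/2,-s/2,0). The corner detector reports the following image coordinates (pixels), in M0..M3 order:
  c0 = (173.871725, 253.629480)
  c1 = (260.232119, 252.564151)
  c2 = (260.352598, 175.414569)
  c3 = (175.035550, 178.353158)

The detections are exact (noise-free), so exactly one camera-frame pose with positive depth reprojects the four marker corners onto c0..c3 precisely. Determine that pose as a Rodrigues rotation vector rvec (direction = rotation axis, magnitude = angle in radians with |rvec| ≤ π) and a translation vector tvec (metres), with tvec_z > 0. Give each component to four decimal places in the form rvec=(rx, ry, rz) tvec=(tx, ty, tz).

Intrinsics K: fx=469.4, fy=406.4, cx=303.8, cy=254.6
Marker side s = 0.196 m; corners in marker frame (Z=0):
  M0 = (-0.0980, +0.0980, 0)
  M1 = (+0.0980, +0.0980, 0)
  M2 = (+0.0980, -0.0980, 0)
  M3 = (-0.0980, -0.0980, 0)
Detected image corners:
  c0 = (173.871725, 253.629480) px
  c1 = (260.232119, 252.564151) px
  c2 = (260.352598, 175.414569) px
  c3 = (175.035550, 178.353158) px
Planar DLT: solve 8×8 A·h = b for H (H[2,2]=1):
  H  [+410.31715 -16.99619 +216.84056]
  H  [-37.55991 +375.24535 +214.76767]
  H  [-0.12706 -0.06296 +1.00000]
B = K⁻¹H; ‖b₁‖=0.964853, ‖b₂‖=0.964853; λ = 2/(‖b₁‖+‖b₂‖) = 1.036427, sign → tz>0 ⇒ λ=+1.036427
r₁ = λ·B[:,0] = (+0.99120,-0.01329,-0.13169); r₂ = λ·B[:,1] = (+0.00471,+0.99786,-0.06526)
r₃ = r₁×r₂ = (+0.13227,+0.06406,+0.98914); SVD([r₁ r₂ r₃]) → R = UVᵀ:
  R  [+0.99120 +0.00471 +0.13227]
  R  [-0.01329 +0.99786 +0.06406]
  R  [-0.13169 -0.06526 +0.98914]
t = (-0.19200, -0.10158, +1.03643) m
tr R = 2.978201; θ = arccos((tr R − 1)/2) = 0.147781 rad = 8.467°
axis k = ((R−Rᵀ)₃₂, (R−Rᵀ)₁₃, (R−Rᵀ)₂₁) / (2 sinθ) = (-0.439144, +0.896336, -0.061114)
rvec = θ·k = (-0.064897, +0.132461, -0.009031)

rvec=(-0.0649, 0.1325, -0.0090) tvec=(-0.1920, -0.1016, 1.0364)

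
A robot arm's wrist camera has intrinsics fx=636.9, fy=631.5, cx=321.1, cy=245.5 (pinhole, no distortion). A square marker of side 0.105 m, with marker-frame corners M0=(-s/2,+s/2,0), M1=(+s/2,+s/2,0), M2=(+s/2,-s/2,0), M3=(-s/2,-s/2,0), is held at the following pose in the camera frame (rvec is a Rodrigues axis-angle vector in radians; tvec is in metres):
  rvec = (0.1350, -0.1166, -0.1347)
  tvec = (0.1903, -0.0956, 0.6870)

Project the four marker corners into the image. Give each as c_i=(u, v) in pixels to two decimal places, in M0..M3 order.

Intrinsics K: fx=636.9, fy=631.5, cx=321.1, cy=245.5
Marker side s = 0.105 m; corners in marker frame (Z=0):
  M0 = (-0.0525, +0.0525, 0)
  M1 = (+0.0525, +0.0525, 0)
  M2 = (+0.0525, -0.0525, 0)
  M3 = (-0.0525, -0.0525, 0)
rvec = (0.1350, -0.1166, -0.1347), |rvec| = θ = 0.22353 rad = 12.807°
Rodrigues: sinθ=0.22167, 1−cosθ=0.02488; R = I + sinθ·[k]× + (1−cosθ)·[k]×²:
    [+0.98420 +0.12574 -0.12469]
    [-0.14142 +0.98189 -0.12606]
    [+0.10658 +0.14170 +0.98416]
t = (0.1903, -0.0956, 0.6870) m
M0: Pc = R·M0+t = (+0.14523, -0.03663, +0.68884); u = 636.9·(+0.14523)/0.68884 + 321.1 = 455.3797, v = 631.5·(-0.03663)/0.68884 + 245.5 = 211.9228
M1: Pc = R·M1+t = (+0.24857, -0.05148, +0.70003); u = 636.9·(+0.24857)/0.70003 + 321.1 = 547.2537, v = 631.5·(-0.05148)/0.70003 + 245.5 = 199.0643
M2: Pc = R·M2+t = (+0.23537, -0.15457, +0.68516); u = 636.9·(+0.23537)/0.68516 + 321.1 = 539.8916, v = 631.5·(-0.15457)/0.68516 + 245.5 = 103.0312
M3: Pc = R·M3+t = (+0.13203, -0.13972, +0.67397); u = 636.9·(+0.13203)/0.67397 + 321.1 = 445.8671, v = 631.5·(-0.13972)/0.67397 + 245.5 = 114.5791

c0=(455.38, 211.92) c1=(547.25, 199.06) c2=(539.89, 103.03) c3=(445.87, 114.58)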